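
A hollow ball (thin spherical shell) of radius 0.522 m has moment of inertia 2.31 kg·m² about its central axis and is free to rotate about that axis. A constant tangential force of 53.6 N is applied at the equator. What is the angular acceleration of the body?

α ≈ 12.1 rad/s²

τ = F R = (53.6)(0.522) = 27.98 N·m.
From τ = Iα: α = 27.98/2.310 = 12.11 rad/s².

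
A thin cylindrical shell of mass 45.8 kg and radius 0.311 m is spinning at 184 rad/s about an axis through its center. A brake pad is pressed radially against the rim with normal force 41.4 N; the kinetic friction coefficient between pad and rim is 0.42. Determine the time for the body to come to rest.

I = MR² = (45.8)(0.311)² = 4.430 kg·m².
Friction force f = μN = (0.42)(41.4) = 17.39 N at the rim; torque magnitude τ = fR = 5.408 N·m, opposing ω.
|α| = τ/I = 5.408/4.430 = 1.221 rad/s² (deceleration).
0 = ω₀ − |α|t ⇒ t = ω₀/|α| = 184/1.221 = 150.7 s.

t ≈ 151 s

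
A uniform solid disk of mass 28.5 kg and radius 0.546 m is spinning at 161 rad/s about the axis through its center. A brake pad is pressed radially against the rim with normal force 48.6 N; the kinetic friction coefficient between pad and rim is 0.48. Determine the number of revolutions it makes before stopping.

I = ½MR² = (1/2)(28.5)(0.546)² = 4.248 kg·m².
Friction force f = μN = (0.48)(48.6) = 23.33 N at the rim; torque magnitude τ = fR = 12.74 N·m, opposing ω.
|α| = τ/I = 12.74/4.248 = 2.998 rad/s² (deceleration).
ω² = ω₀² − 2|α|θ with ω = 0 ⇒ θ = ω₀²/(2|α|) = 4323 rad = 688.0 rev.

≈ 688 revolutions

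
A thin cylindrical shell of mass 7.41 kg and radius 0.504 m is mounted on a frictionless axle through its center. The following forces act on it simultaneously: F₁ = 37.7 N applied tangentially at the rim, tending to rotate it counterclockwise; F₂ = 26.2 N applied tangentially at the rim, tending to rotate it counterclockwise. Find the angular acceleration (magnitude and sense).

α ≈ 17.1 rad/s², counterclockwise

I = MR² = (7.41)(0.504)² = 1.882 kg·m².
Taking counterclockwise as positive: τ₁ = +(37.7)(0.504) = +19.00 N·m; τ₂ = +(26.2)(0.504) = +13.20 N·m.
Net torque τ = 32.21 N·m.
α = τ/I = 32.21/1.882 = 17.11 rad/s².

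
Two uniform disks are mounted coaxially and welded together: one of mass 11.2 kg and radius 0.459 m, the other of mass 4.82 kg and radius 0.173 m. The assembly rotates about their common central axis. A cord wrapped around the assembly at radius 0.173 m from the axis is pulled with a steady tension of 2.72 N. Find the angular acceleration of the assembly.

α ≈ 0.376 rad/s²

I = ½M₁R₁² + ½M₂R₂² = ½(11.2)(0.459)² + ½(4.82)(0.173)² = 1.252 kg·m².
τ = F r = (2.72)(0.173) = 0.4706 N·m.
α = τ/I = 0.4706/1.252 = 0.3759 rad/s².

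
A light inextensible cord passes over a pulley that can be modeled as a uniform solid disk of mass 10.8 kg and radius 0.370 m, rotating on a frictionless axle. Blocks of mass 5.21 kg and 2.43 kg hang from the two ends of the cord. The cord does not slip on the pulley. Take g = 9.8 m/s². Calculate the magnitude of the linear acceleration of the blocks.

a ≈ 2.09 m/s²

I = ½MR² = (1/2)(10.8)(0.370)² = 0.7393 kg·m².
Heavier block: m₁g − T₁ = m₁a. Lighter block: T₂ − m₂g = m₂a.
Pulley: (T₁ − T₂)R = Iα = I(a/R), so T₁ − T₂ = (I/R²)a = (1/2)M_p a = 5.400·a.
Adding the three: (m₁ − m₂)g = (m₁ + m₂ + 5.400)a, so a = (5.21 − 2.43)(9.8)/(5.21 + 2.43 + 5.400) = 2.089 m/s².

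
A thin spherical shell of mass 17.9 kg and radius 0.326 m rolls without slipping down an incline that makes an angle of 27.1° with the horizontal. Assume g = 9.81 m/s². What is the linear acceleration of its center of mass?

a ≈ 2.68 m/s²

Translation along the incline: Mg sinθ − f = Ma.
Rotation about the center: fR = Iα with I = (2/3)MR². No-slip gives a = αR, so f = (I/R²)a = (2/3)M a.
Substituting: Mg sinθ = (1 + 0.6667)Ma, so a = g sinθ/(1 + 0.6667) = (9.81) sin 27.1° / 1.667 = 2.681 m/s².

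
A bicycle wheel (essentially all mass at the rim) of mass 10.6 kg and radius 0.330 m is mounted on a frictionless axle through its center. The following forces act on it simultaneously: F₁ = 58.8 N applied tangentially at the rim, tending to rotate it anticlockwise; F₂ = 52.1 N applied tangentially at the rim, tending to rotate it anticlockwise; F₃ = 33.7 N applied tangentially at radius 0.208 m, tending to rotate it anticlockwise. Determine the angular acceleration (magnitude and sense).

α ≈ 37.8 rad/s², anticlockwise

I = MR² = (10.6)(0.330)² = 1.154 kg·m².
Taking anticlockwise as positive: τ₁ = +(58.8)(0.330) = +19.40 N·m; τ₂ = +(52.1)(0.330) = +17.19 N·m; τ₃ = +(33.7)(0.208) = +7.010 N·m.
Net torque τ = 43.61 N·m.
α = τ/I = 43.61/1.154 = 37.78 rad/s².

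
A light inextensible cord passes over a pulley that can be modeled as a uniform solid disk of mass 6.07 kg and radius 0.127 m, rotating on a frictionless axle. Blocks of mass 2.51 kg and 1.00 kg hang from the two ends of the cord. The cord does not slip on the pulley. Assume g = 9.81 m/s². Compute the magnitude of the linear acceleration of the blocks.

I = ½MR² = (1/2)(6.07)(0.127)² = 0.04895 kg·m².
Heavier block: m₁g − T₁ = m₁a. Lighter block: T₂ − m₂g = m₂a.
Pulley: (T₁ − T₂)R = Iα = I(a/R), so T₁ − T₂ = (I/R²)a = (1/2)M_p a = 3.035·a.
Adding the three: (m₁ − m₂)g = (m₁ + m₂ + 3.035)a, so a = (2.51 − 1.00)(9.81)/(2.51 + 1.00 + 3.035) = 2.263 m/s².

a ≈ 2.26 m/s²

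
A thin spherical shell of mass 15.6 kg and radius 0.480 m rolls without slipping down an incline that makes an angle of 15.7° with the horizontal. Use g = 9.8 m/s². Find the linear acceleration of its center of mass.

Translation along the incline: Mg sinθ − f = Ma.
Rotation about the center: fR = Iα with I = (2/3)MR². No-slip gives a = αR, so f = (I/R²)a = (2/3)M a.
Substituting: Mg sinθ = (1 + 0.6667)Ma, so a = g sinθ/(1 + 0.6667) = (9.8) sin 15.7° / 1.667 = 1.591 m/s².

a ≈ 1.59 m/s²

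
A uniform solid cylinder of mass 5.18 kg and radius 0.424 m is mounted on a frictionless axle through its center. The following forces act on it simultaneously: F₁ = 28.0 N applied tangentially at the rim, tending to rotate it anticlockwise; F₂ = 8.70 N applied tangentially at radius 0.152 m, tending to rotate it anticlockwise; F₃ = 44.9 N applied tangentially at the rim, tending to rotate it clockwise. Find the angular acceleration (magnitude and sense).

α ≈ 12.5 rad/s², clockwise

I = ½MR² = (1/2)(5.18)(0.424)² = 0.4656 kg·m².
Taking anticlockwise as positive: τ₁ = +(28.0)(0.424) = +11.87 N·m; τ₂ = +(8.70)(0.152) = +1.322 N·m; τ₃ = −(44.9)(0.424) = −19.04 N·m.
Net torque τ = -5.843 N·m.
α = τ/I = -5.843/0.4656 = -12.55 rad/s².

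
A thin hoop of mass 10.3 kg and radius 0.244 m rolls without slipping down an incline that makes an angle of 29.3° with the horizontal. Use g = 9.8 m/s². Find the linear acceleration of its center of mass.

Translation along the incline: Mg sinθ − f = Ma.
Rotation about the center: fR = Iα with I = MR². No-slip gives a = αR, so f = (I/R²)a = M a.
Substituting: Mg sinθ = (1 + 1.000)Ma, so a = g sinθ/(1 + 1.000) = (9.8) sin 29.3° / 2.000 = 2.398 m/s².

a ≈ 2.40 m/s²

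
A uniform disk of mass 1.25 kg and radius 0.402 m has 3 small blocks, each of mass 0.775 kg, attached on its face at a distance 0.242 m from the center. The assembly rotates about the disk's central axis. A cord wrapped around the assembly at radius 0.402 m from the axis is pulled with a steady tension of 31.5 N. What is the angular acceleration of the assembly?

α ≈ 53.4 rad/s²

I_disk = ½MR² = ½(1.25)(0.402)² = 0.1010 kg·m².
I_blocks = 3·m·r² = 3(0.775)(0.242)² = 0.1362 kg·m².
Total I = 0.2372 kg·m².
τ = F r = (31.5)(0.402) = 12.66 N·m.
α = τ/I = 12.66/0.2372 = 53.39 rad/s².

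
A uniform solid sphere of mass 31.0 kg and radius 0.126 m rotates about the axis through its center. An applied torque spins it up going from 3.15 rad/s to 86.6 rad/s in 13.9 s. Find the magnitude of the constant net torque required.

I = (2/5)MR² = (2/5)(31.0)(0.126)² = 0.1969 kg·m².
α = Δω/Δt = (86.6 − 3.15)/13.9 = 6.004 rad/s².
τ = Iα = (0.1969)(6.004) = 1.182 N·m.

τ ≈ 1.18 N·m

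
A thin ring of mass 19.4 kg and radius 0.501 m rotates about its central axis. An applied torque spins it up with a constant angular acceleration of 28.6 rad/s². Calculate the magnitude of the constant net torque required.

I = MR² = (19.4)(0.501)² = 4.869 kg·m².
τ = Iα = (4.869)(28.60) = 139.3 N·m.

τ ≈ 139 N·m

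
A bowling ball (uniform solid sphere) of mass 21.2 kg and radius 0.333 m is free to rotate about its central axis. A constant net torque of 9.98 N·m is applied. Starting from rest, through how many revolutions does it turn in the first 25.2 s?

I = (2/5)MR² = (2/5)(21.2)(0.333)² = 0.9403 kg·m².
α = τ/I = 9.98/0.9403 = 10.61 rad/s².
θ = ½αt² = ½(10.61)(25.2)² = 3370 rad.
Revolutions = θ/(2π) = 536.3.

≈ 536 revolutions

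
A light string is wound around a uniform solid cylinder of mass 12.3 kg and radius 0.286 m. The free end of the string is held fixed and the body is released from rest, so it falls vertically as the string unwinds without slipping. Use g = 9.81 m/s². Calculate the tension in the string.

T ≈ 40.2 N

Translation: Mg − T = Ma. Rotation about the center: TR = Iα with I = ½MR².
With a = αR: T = (I/R²)a = (1/2)M a, so Mg = (1 + 0.5000)Ma.
a = g/(1 + 0.5000) = 9.81/1.500 = 6.540 m/s².
T = 0.5000·M·a = (0.5000)(12.3)(6.540) = 40.22 N.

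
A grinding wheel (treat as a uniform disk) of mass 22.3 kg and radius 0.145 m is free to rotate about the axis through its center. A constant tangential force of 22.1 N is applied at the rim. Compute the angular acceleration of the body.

I = ½MR² = (1/2)(22.3)(0.145)² = 0.2344 kg·m².
τ = F R = (22.1)(0.145) = 3.204 N·m.
From τ = Iα: α = 3.204/0.2344 = 13.67 rad/s².

α ≈ 13.7 rad/s²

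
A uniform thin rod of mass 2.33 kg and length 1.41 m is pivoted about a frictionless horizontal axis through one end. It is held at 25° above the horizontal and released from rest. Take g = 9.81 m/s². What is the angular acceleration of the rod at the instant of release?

About the pivot, I = (1/3)ML² = (1/3)(2.33)(1.41)² = 1.544 kg·m².
The weight acts at the center, a distance L/2 = 0.7050 m from the pivot; τ = Mg(L/2) cos 25° = 14.60 N·m.
α = τ/I = 14.60/1.544 = 9.458 rad/s².
(Equivalently α = (3g/(2L)) cos 25° = 9.458 rad/s².)

α ≈ 9.46 rad/s²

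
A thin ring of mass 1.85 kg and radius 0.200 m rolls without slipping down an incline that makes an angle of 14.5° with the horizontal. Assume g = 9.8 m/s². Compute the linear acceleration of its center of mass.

a ≈ 1.23 m/s²

Translation along the incline: Mg sinθ − f = Ma.
Rotation about the center: fR = Iα with I = MR². No-slip gives a = αR, so f = (I/R²)a = M a.
Substituting: Mg sinθ = (1 + 1.000)Ma, so a = g sinθ/(1 + 1.000) = (9.8) sin 14.5° / 2.000 = 1.227 m/s².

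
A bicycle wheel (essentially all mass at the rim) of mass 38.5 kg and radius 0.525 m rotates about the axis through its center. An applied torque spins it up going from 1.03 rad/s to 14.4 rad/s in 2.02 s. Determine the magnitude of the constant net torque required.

τ ≈ 70.2 N·m

I = MR² = (38.5)(0.525)² = 10.61 kg·m².
α = Δω/Δt = (14.4 − 1.03)/2.02 = 6.619 rad/s².
τ = Iα = (10.61)(6.619) = 70.24 N·m.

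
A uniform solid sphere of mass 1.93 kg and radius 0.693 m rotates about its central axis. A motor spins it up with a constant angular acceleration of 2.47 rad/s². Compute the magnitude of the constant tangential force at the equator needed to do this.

I = (2/5)MR² = (2/5)(1.93)(0.693)² = 0.3708 kg·m².
The required torque is τ = Iα = (0.3708)(2.470) = 0.9158 N·m.
A tangential force at the equator gives τ = FR, so F = τ/R = 0.9158/0.693 = 1.321 N.

F ≈ 1.32 N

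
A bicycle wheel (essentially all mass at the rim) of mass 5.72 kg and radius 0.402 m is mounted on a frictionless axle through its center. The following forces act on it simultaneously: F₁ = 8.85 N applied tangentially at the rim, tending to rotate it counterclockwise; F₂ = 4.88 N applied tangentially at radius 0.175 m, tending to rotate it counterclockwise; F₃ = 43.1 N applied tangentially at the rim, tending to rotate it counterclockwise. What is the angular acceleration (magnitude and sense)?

I = MR² = (5.72)(0.402)² = 0.9244 kg·m².
Taking counterclockwise as positive: τ₁ = +(8.85)(0.402) = +3.558 N·m; τ₂ = +(4.88)(0.175) = +0.8540 N·m; τ₃ = +(43.1)(0.402) = +17.33 N·m.
Net torque τ = 21.74 N·m.
α = τ/I = 21.74/0.9244 = 23.52 rad/s².

α ≈ 23.5 rad/s², counterclockwise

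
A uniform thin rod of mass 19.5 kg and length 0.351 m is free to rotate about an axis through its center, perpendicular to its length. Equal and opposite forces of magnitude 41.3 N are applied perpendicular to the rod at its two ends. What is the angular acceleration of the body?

I = (1/12)ML² = (1/12)(19.5)(0.351)² = 0.2002 kg·m².
The couple gives τ = F·(L/2) + F·(L/2) = F L = (41.3)(0.351) = 14.50 N·m.
Newton's second law for rotation, τ = Iα, gives α = τ/I = 14.50/0.2002 = 72.41 rad/s².

α ≈ 72.4 rad/s²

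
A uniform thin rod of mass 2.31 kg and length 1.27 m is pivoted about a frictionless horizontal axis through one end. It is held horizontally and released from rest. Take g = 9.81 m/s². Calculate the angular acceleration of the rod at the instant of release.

α ≈ 11.6 rad/s²

About the pivot, I = (1/3)ML² = (1/3)(2.31)(1.27)² = 1.242 kg·m².
The weight acts at the center, a distance L/2 = 0.6350 m from the pivot; τ = Mg(L/2) = 14.39 N·m.
α = τ/I = 14.39/1.242 = 11.59 rad/s².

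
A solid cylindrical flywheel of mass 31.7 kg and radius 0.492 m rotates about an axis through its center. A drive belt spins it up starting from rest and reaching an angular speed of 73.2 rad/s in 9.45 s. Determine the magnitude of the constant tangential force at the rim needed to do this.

I = ½MR² = (1/2)(31.7)(0.492)² = 3.837 kg·m².
α = Δω/Δt = (73.2 − 0)/9.45 = 7.746 rad/s².
The required torque is τ = Iα = (3.837)(7.746) = 29.72 N·m.
A tangential force at the rim gives τ = FR, so F = τ/R = 29.72/0.492 = 60.41 N.

F ≈ 60.4 N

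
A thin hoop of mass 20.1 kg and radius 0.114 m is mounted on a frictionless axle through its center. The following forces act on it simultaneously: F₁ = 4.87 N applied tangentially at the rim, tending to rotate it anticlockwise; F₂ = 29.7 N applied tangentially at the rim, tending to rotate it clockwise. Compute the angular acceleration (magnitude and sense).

α ≈ 10.8 rad/s², clockwise

I = MR² = (20.1)(0.114)² = 0.2612 kg·m².
Taking anticlockwise as positive: τ₁ = +(4.87)(0.114) = +0.5552 N·m; τ₂ = −(29.7)(0.114) = −3.386 N·m.
Net torque τ = -2.831 N·m.
α = τ/I = -2.831/0.2612 = -10.84 rad/s².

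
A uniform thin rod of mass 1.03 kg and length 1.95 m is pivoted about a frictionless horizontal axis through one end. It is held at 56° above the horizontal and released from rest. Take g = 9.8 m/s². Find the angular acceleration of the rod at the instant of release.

About the pivot, I = (1/3)ML² = (1/3)(1.03)(1.95)² = 1.306 kg·m².
The weight acts at the center, a distance L/2 = 0.9750 m from the pivot; τ = Mg(L/2) cos 56° = 5.503 N·m.
α = τ/I = 5.503/1.306 = 4.215 rad/s².

α ≈ 4.22 rad/s²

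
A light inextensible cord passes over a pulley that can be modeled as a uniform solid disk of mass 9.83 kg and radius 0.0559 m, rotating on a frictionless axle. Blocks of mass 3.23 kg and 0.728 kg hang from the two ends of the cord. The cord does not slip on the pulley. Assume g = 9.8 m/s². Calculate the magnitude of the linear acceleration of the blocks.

a ≈ 2.76 m/s²

I = ½MR² = (1/2)(9.83)(0.0559)² = 0.01536 kg·m².
Heavier block: m₁g − T₁ = m₁a. Lighter block: T₂ − m₂g = m₂a.
Pulley: (T₁ − T₂)R = Iα = I(a/R), so T₁ − T₂ = (I/R²)a = (1/2)M_p a = 4.915·a.
Adding the three: (m₁ − m₂)g = (m₁ + m₂ + 4.915)a, so a = (3.23 − 0.728)(9.8)/(3.23 + 0.728 + 4.915) = 2.763 m/s².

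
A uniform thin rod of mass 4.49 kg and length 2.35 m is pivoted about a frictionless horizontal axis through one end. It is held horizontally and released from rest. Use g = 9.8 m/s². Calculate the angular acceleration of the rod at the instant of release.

About the pivot, I = (1/3)ML² = (1/3)(4.49)(2.35)² = 8.265 kg·m².
The weight acts at the center, a distance L/2 = 1.175 m from the pivot; τ = Mg(L/2) = 51.70 N·m.
α = τ/I = 51.70/8.265 = 6.255 rad/s².
(Equivalently α = (3g/(2L)) = 6.255 rad/s².)

α ≈ 6.26 rad/s²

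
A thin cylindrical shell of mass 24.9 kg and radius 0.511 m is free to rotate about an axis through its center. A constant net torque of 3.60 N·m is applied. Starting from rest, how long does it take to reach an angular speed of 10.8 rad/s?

I = MR² = (24.9)(0.511)² = 6.502 kg·m².
α = τ/I = 3.60/6.502 = 0.5537 rad/s².
ω = αt ⇒ t = ω/α = 10.8/0.5537 = 19.51 s.

t ≈ 19.5 s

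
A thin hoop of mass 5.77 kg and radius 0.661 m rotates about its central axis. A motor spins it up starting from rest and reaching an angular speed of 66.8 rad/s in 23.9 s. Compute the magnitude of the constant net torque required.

I = MR² = (5.77)(0.661)² = 2.521 kg·m².
α = Δω/Δt = (66.8 − 0)/23.9 = 2.795 rad/s².
τ = Iα = (2.521)(2.795) = 7.046 N·m.

τ ≈ 7.05 N·m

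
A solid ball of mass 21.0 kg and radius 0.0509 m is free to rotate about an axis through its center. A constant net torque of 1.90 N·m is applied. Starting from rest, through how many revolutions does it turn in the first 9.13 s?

≈ 579 revolutions

I = (2/5)MR² = (2/5)(21.0)(0.0509)² = 0.02176 kg·m².
α = τ/I = 1.90/0.02176 = 87.30 rad/s².
θ = ½αt² = ½(87.30)(9.13)² = 3639 rad.
Revolutions = θ/(2π) = 579.1.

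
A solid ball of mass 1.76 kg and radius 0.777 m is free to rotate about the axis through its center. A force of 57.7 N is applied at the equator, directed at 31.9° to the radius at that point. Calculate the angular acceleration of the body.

I = (2/5)MR² = (2/5)(1.76)(0.777)² = 0.4250 kg·m².
Only the tangential component produces torque: τ = F R sinθ = (57.7)(0.777) sin 31.9° = 23.69 N·m.
Newton's second law for rotation, τ = Iα, gives α = τ/I = 23.69/0.4250 = 55.74 rad/s².

α ≈ 55.7 rad/s²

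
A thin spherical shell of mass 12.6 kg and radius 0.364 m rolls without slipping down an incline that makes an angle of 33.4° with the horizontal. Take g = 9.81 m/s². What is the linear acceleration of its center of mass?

Translation along the incline: Mg sinθ − f = Ma.
Rotation about the center: fR = Iα with I = (2/3)MR². No-slip gives a = αR, so f = (I/R²)a = (2/3)M a.
Substituting: Mg sinθ = (1 + 0.6667)Ma, so a = g sinθ/(1 + 0.6667) = (9.81) sin 33.4° / 1.667 = 3.240 m/s².

a ≈ 3.24 m/s²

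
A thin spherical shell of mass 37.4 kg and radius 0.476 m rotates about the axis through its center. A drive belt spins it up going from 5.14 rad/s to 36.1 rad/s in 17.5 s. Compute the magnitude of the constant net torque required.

I = (2/3)MR² = (2/3)(37.4)(0.476)² = 5.649 kg·m².
α = Δω/Δt = (36.1 − 5.14)/17.5 = 1.769 rad/s².
τ = Iα = (5.649)(1.769) = 9.994 N·m.

τ ≈ 9.99 N·m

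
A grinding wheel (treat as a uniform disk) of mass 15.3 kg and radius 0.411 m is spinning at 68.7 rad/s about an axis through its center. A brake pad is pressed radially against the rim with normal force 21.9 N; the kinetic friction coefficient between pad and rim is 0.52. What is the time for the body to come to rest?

I = ½MR² = (1/2)(15.3)(0.411)² = 1.292 kg·m².
Friction force f = μN = (0.52)(21.9) = 11.39 N at the rim; torque magnitude τ = fR = 4.680 N·m, opposing ω.
|α| = τ/I = 4.680/1.292 = 3.622 rad/s² (deceleration).
0 = ω₀ − |α|t ⇒ t = ω₀/|α| = 68.7/3.622 = 18.97 s.

t ≈ 19.0 s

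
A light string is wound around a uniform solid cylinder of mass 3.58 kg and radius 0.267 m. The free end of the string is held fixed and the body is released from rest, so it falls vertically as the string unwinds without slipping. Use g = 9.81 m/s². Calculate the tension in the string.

Translation: Mg − T = Ma. Rotation about the center: TR = Iα with I = ½MR².
With a = αR: T = (I/R²)a = (1/2)M a, so Mg = (1 + 0.5000)Ma.
a = g/(1 + 0.5000) = 9.81/1.500 = 6.540 m/s².
T = 0.5000·M·a = (0.5000)(3.58)(6.540) = 11.71 N.

T ≈ 11.7 N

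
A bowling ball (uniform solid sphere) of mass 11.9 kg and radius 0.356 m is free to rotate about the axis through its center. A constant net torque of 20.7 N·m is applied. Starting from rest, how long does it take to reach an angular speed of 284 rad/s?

I = (2/5)MR² = (2/5)(11.9)(0.356)² = 0.6033 kg·m².
α = τ/I = 20.7/0.6033 = 34.31 rad/s².
ω = αt ⇒ t = ω/α = 284/34.31 = 8.277 s.

t ≈ 8.28 s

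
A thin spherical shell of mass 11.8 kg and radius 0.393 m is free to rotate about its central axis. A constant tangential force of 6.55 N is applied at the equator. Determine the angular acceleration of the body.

α ≈ 2.12 rad/s²

I = (2/3)MR² = (2/3)(11.8)(0.393)² = 1.215 kg·m².
τ = F R = (6.55)(0.393) = 2.574 N·m.
Newton's second law for rotation, τ = Iα, gives α = τ/I = 2.574/1.215 = 2.119 rad/s².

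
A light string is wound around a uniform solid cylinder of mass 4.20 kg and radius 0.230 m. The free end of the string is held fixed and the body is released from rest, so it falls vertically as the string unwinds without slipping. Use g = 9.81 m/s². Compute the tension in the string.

T ≈ 13.7 N

Translation: Mg − T = Ma. Rotation about the center: TR = Iα with I = ½MR².
With a = αR: T = (I/R²)a = (1/2)M a, so Mg = (1 + 0.5000)Ma.
a = g/(1 + 0.5000) = 9.81/1.500 = 6.540 m/s².
T = 0.5000·M·a = (0.5000)(4.20)(6.540) = 13.73 N.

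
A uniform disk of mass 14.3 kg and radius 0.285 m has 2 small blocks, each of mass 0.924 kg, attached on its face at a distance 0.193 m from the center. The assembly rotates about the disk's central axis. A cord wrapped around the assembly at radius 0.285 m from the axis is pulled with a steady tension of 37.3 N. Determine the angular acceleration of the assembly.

α ≈ 16.4 rad/s²

I_disk = ½MR² = ½(14.3)(0.285)² = 0.5808 kg·m².
I_blocks = 2·m·r² = 2(0.924)(0.193)² = 0.06884 kg·m².
Total I = 0.6496 kg·m².
τ = F r = (37.3)(0.285) = 10.63 N·m.
α = τ/I = 10.63/0.6496 = 16.36 rad/s².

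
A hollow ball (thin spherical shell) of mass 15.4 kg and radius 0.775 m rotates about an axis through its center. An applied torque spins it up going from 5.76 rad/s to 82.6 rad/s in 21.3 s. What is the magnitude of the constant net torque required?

τ ≈ 22.2 N·m

I = (2/3)MR² = (2/3)(15.4)(0.775)² = 6.166 kg·m².
α = Δω/Δt = (82.6 − 5.76)/21.3 = 3.608 rad/s².
τ = Iα = (6.166)(3.608) = 22.25 N·m.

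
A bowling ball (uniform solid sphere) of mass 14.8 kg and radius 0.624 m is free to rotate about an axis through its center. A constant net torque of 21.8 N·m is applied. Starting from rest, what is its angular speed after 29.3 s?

I = (2/5)MR² = (2/5)(14.8)(0.624)² = 2.305 kg·m².
α = τ/I = 21.8/2.305 = 9.457 rad/s².
ω = ω₀ + αt = 0 + (9.457)(29.3) = 277.1 rad/s.

ω ≈ 277 rad/s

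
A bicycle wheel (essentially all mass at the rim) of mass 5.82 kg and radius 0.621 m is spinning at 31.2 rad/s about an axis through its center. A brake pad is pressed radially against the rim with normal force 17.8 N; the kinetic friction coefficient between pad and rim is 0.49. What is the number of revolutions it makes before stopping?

I = MR² = (5.82)(0.621)² = 2.244 kg·m².
Friction force f = μN = (0.49)(17.8) = 8.722 N at the rim; torque magnitude τ = fR = 5.416 N·m, opposing ω.
|α| = τ/I = 5.416/2.244 = 2.413 rad/s² (deceleration).
ω² = ω₀² − 2|α|θ with ω = 0 ⇒ θ = ω₀²/(2|α|) = 201.7 rad = 32.10 rev.

≈ 32.1 revolutions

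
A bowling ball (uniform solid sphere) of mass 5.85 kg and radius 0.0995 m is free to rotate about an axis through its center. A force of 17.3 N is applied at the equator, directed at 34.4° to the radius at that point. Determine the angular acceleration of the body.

α ≈ 42.0 rad/s²

I = (2/5)MR² = (2/5)(5.85)(0.0995)² = 0.02317 kg·m².
Only the tangential component produces torque: τ = F R sinθ = (17.3)(0.0995) sin 34.4° = 0.9725 N·m.
Newton's second law for rotation, τ = Iα, gives α = τ/I = 0.9725/0.02317 = 41.98 rad/s².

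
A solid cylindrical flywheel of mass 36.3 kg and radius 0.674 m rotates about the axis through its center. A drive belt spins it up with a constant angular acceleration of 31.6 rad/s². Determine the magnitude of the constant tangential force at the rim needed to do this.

F ≈ 387 N

I = ½MR² = (1/2)(36.3)(0.674)² = 8.245 kg·m².
The required torque is τ = Iα = (8.245)(31.60) = 260.5 N·m.
A tangential force at the rim gives τ = FR, so F = τ/R = 260.5/0.674 = 386.6 N.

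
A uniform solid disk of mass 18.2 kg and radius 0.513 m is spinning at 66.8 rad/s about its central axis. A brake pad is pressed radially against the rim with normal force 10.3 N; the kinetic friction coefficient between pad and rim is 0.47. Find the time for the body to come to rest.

I = ½MR² = (1/2)(18.2)(0.513)² = 2.395 kg·m².
Friction force f = μN = (0.47)(10.3) = 4.841 N at the rim; torque magnitude τ = fR = 2.483 N·m, opposing ω.
|α| = τ/I = 2.483/2.395 = 1.037 rad/s² (deceleration).
0 = ω₀ − |α|t ⇒ t = ω₀/|α| = 66.8/1.037 = 64.42 s.

t ≈ 64.4 s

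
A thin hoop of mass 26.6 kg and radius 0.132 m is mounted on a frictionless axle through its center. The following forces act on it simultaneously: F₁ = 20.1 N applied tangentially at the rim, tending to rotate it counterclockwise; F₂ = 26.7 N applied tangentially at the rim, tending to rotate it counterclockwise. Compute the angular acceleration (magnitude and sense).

α ≈ 13.3 rad/s², counterclockwise

I = MR² = (26.6)(0.132)² = 0.4635 kg·m².
Taking counterclockwise as positive: τ₁ = +(20.1)(0.132) = +2.653 N·m; τ₂ = +(26.7)(0.132) = +3.524 N·m.
Net torque τ = 6.178 N·m.
α = τ/I = 6.178/0.4635 = 13.33 rad/s².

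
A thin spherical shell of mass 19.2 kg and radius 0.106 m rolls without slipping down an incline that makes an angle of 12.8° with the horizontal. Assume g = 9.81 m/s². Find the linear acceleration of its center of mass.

a ≈ 1.30 m/s²

Translation along the incline: Mg sinθ − f = Ma.
Rotation about the center: fR = Iα with I = (2/3)MR². No-slip gives a = αR, so f = (I/R²)a = (2/3)M a.
Substituting: Mg sinθ = (1 + 0.6667)Ma, so a = g sinθ/(1 + 0.6667) = (9.81) sin 12.8° / 1.667 = 1.304 m/s².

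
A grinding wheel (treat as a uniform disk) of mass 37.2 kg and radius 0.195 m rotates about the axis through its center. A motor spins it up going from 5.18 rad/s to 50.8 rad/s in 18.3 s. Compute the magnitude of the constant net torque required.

τ ≈ 1.76 N·m

I = ½MR² = (1/2)(37.2)(0.195)² = 0.7073 kg·m².
α = Δω/Δt = (50.8 − 5.18)/18.3 = 2.493 rad/s².
τ = Iα = (0.7073)(2.493) = 1.763 N·m.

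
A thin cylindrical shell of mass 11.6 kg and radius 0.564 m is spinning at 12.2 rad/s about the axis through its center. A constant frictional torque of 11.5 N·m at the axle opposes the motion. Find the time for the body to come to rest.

I = MR² = (11.6)(0.564)² = 3.690 kg·m².
The net torque has magnitude 11.5 N·m, opposing ω.
|α| = τ/I = 11.50/3.690 = 3.117 rad/s² (deceleration).
0 = ω₀ − |α|t ⇒ t = ω₀/|α| = 12.2/3.117 = 3.915 s.

t ≈ 3.91 s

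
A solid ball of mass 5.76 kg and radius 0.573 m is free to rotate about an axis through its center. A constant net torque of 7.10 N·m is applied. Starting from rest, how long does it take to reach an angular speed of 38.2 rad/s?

t ≈ 4.07 s

I = (2/5)MR² = (2/5)(5.76)(0.573)² = 0.7565 kg·m².
α = τ/I = 7.10/0.7565 = 9.386 rad/s².
ω = αt ⇒ t = ω/α = 38.2/9.386 = 4.070 s.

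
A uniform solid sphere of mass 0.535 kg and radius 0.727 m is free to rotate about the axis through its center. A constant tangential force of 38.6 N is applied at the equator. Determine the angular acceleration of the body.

I = (2/5)MR² = (2/5)(0.535)(0.727)² = 0.1131 kg·m².
τ = F R = (38.6)(0.727) = 28.06 N·m.
Newton's second law for rotation, τ = Iα, gives α = τ/I = 28.06/0.1131 = 248.1 rad/s².

α ≈ 248 rad/s²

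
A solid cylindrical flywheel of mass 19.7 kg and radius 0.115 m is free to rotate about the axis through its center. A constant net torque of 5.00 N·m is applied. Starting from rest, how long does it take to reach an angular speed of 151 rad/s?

I = ½MR² = (1/2)(19.7)(0.115)² = 0.1303 kg·m².
α = τ/I = 5.00/0.1303 = 38.38 rad/s².
ω = αt ⇒ t = ω/α = 151/38.38 = 3.934 s.

t ≈ 3.93 s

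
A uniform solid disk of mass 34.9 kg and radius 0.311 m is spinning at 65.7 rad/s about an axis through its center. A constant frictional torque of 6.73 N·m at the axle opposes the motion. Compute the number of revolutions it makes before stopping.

I = ½MR² = (1/2)(34.9)(0.311)² = 1.688 kg·m².
The net torque has magnitude 6.73 N·m, opposing ω.
|α| = τ/I = 6.730/1.688 = 3.987 rad/s² (deceleration).
ω² = ω₀² − 2|α|θ with ω = 0 ⇒ θ = ω₀²/(2|α|) = 541.3 rad = 86.14 rev.

≈ 86.1 revolutions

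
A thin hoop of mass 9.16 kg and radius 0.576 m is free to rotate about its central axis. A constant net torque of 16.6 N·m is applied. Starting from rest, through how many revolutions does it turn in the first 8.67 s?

I = MR² = (9.16)(0.576)² = 3.039 kg·m².
α = τ/I = 16.6/3.039 = 5.462 rad/s².
θ = ½αt² = ½(5.462)(8.67)² = 205.3 rad.
Revolutions = θ/(2π) = 32.67.

≈ 32.7 revolutions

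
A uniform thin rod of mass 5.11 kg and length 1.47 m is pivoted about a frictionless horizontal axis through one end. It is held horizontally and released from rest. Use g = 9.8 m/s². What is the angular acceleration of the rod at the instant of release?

About the pivot, I = (1/3)ML² = (1/3)(5.11)(1.47)² = 3.681 kg·m².
The weight acts at the center, a distance L/2 = 0.7350 m from the pivot; τ = Mg(L/2) = 36.81 N·m.
α = τ/I = 36.81/3.681 = 10.00 rad/s².

α ≈ 10.0 rad/s²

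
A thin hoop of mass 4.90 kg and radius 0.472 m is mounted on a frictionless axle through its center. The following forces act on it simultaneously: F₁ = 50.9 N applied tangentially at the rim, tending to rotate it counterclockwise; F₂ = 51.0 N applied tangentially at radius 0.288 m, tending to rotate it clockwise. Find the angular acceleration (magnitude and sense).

α ≈ 8.55 rad/s², counterclockwise

I = MR² = (4.90)(0.472)² = 1.092 kg·m².
Taking counterclockwise as positive: τ₁ = +(50.9)(0.472) = +24.02 N·m; τ₂ = −(51.0)(0.288) = −14.69 N·m.
Net torque τ = 9.337 N·m.
α = τ/I = 9.337/1.092 = 8.553 rad/s².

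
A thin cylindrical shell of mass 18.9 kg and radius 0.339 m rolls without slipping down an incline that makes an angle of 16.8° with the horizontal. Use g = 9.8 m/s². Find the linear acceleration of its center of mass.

a ≈ 1.42 m/s²

Translation along the incline: Mg sinθ − f = Ma.
Rotation about the center: fR = Iα with I = MR². No-slip gives a = αR, so f = (I/R²)a = M a.
Substituting: Mg sinθ = (1 + 1.000)Ma, so a = g sinθ/(1 + 1.000) = (9.8) sin 16.8° / 2.000 = 1.416 m/s².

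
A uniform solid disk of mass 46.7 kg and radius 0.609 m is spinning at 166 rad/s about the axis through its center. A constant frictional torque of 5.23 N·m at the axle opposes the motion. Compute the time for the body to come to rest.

I = ½MR² = (1/2)(46.7)(0.609)² = 8.660 kg·m².
The net torque has magnitude 5.23 N·m, opposing ω.
|α| = τ/I = 5.230/8.660 = 0.6039 rad/s² (deceleration).
0 = ω₀ − |α|t ⇒ t = ω₀/|α| = 166/0.6039 = 274.9 s.

t ≈ 275 s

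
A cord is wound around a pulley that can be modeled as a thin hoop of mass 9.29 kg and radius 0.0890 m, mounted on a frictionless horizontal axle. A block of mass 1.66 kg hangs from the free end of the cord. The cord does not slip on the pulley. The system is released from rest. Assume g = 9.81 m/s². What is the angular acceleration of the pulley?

I = MR² = (9.29)(0.0890)² = 0.07359 kg·m².
Block: mg − T = ma. Pulley: TR = Iα. No-slip: a = αR, so T = (I/R²)a = 9.290·a.
Then mg = (m + 9.290)a, so a = (1.66)(9.81)/(1.66 + 9.290) = 1.487 m/s².
α = a/R = 1.487/0.0890 = 16.71 rad/s².

α ≈ 16.7 rad/s²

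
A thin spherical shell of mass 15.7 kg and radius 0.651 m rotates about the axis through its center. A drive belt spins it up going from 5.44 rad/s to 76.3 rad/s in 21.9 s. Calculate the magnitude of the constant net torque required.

I = (2/3)MR² = (2/3)(15.7)(0.651)² = 4.436 kg·m².
α = Δω/Δt = (76.3 − 5.44)/21.9 = 3.236 rad/s².
τ = Iα = (4.436)(3.236) = 14.35 N·m.

τ ≈ 14.4 N·m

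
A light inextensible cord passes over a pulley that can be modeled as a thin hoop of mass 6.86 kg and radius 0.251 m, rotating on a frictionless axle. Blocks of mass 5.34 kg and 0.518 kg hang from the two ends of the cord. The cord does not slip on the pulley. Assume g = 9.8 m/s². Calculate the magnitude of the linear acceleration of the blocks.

I = MR² = (6.86)(0.251)² = 0.4322 kg·m².
Heavier block: m₁g − T₁ = m₁a. Lighter block: T₂ − m₂g = m₂a.
Pulley: (T₁ − T₂)R = Iα = I(a/R), so T₁ − T₂ = (I/R²)a = 1·M_p a = 6.860·a.
Adding the three: (m₁ − m₂)g = (m₁ + m₂ + 6.860)a, so a = (5.34 − 0.518)(9.8)/(5.34 + 0.518 + 6.860) = 3.716 m/s².

a ≈ 3.72 m/s²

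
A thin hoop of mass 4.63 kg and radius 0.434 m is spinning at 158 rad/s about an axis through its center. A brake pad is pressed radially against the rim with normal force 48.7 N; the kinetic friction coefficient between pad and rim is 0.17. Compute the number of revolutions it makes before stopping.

I = MR² = (4.63)(0.434)² = 0.8721 kg·m².
Friction force f = μN = (0.17)(48.7) = 8.279 N at the rim; torque magnitude τ = fR = 3.593 N·m, opposing ω.
|α| = τ/I = 3.593/0.8721 = 4.120 rad/s² (deceleration).
ω² = ω₀² − 2|α|θ with ω = 0 ⇒ θ = ω₀²/(2|α|) = 3030 rad = 482.2 rev.

≈ 482 revolutions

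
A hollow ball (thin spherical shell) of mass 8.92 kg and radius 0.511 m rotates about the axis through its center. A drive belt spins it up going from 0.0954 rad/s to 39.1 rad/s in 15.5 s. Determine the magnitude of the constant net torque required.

τ ≈ 3.91 N·m

I = (2/3)MR² = (2/3)(8.92)(0.511)² = 1.553 kg·m².
α = Δω/Δt = (39.1 − 0.0954)/15.5 = 2.516 rad/s².
τ = Iα = (1.553)(2.516) = 3.908 N·m.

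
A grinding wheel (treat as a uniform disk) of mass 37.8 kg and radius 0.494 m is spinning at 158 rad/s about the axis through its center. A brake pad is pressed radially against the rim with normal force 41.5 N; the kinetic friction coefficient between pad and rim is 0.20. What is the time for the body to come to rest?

I = ½MR² = (1/2)(37.8)(0.494)² = 4.612 kg·m².
Friction force f = μN = (0.20)(41.5) = 8.300 N at the rim; torque magnitude τ = fR = 4.100 N·m, opposing ω.
|α| = τ/I = 4.100/4.612 = 0.8890 rad/s² (deceleration).
0 = ω₀ − |α|t ⇒ t = ω₀/|α| = 158/0.8890 = 177.7 s.

t ≈ 178 s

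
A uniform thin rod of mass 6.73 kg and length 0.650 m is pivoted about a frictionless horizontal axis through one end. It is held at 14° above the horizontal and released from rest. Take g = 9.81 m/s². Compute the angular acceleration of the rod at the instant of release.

About the pivot, I = (1/3)ML² = (1/3)(6.73)(0.650)² = 0.9478 kg·m².
The weight acts at the center, a distance L/2 = 0.3250 m from the pivot; τ = Mg(L/2) cos 14° = 20.82 N·m.
α = τ/I = 20.82/0.9478 = 21.97 rad/s².

α ≈ 22.0 rad/s²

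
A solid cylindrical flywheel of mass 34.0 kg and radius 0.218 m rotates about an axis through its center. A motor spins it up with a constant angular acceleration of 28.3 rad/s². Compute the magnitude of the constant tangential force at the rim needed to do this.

F ≈ 105 N

I = ½MR² = (1/2)(34.0)(0.218)² = 0.8079 kg·m².
The required torque is τ = Iα = (0.8079)(28.30) = 22.86 N·m.
A tangential force at the rim gives τ = FR, so F = τ/R = 22.86/0.218 = 104.9 N.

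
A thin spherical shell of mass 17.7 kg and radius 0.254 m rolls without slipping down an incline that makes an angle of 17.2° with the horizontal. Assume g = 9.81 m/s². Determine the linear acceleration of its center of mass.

Translation along the incline: Mg sinθ − f = Ma.
Rotation about the center: fR = Iα with I = (2/3)MR². No-slip gives a = αR, so f = (I/R²)a = (2/3)M a.
Substituting: Mg sinθ = (1 + 0.6667)Ma, so a = g sinθ/(1 + 0.6667) = (9.81) sin 17.2° / 1.667 = 1.741 m/s².

a ≈ 1.74 m/s²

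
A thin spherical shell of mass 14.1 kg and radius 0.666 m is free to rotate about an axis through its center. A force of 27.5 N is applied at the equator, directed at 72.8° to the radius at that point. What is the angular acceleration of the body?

I = (2/3)MR² = (2/3)(14.1)(0.666)² = 4.169 kg·m².
Only the tangential component produces torque: τ = F R sinθ = (27.5)(0.666) sin 72.8° = 17.50 N·m.
Newton's second law for rotation, τ = Iα, gives α = τ/I = 17.50/4.169 = 4.196 rad/s².

α ≈ 4.20 rad/s²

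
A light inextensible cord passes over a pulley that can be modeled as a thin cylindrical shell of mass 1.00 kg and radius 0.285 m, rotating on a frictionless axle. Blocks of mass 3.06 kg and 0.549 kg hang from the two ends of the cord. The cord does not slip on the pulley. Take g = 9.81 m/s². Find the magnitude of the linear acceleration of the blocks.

a ≈ 5.34 m/s²

I = MR² = (1.00)(0.285)² = 0.08122 kg·m².
Heavier block: m₁g − T₁ = m₁a. Lighter block: T₂ − m₂g = m₂a.
Pulley: (T₁ − T₂)R = Iα = I(a/R), so T₁ − T₂ = (I/R²)a = 1·M_p a = 1.000·a.
Adding the three: (m₁ − m₂)g = (m₁ + m₂ + 1.000)a, so a = (3.06 − 0.549)(9.81)/(3.06 + 0.549 + 1.000) = 5.345 m/s².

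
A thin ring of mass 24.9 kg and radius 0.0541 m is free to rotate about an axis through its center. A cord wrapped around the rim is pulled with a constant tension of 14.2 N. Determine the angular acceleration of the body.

I = MR² = (24.9)(0.0541)² = 0.07288 kg·m².
τ = F R = (14.2)(0.0541) = 0.7682 N·m.
From τ = Iα: α = 0.7682/0.07288 = 10.54 rad/s².

α ≈ 10.5 rad/s²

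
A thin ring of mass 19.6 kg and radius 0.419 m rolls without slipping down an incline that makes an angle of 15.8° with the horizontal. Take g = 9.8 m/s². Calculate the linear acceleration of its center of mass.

a ≈ 1.33 m/s²

Translation along the incline: Mg sinθ − f = Ma.
Rotation about the center: fR = Iα with I = MR². No-slip gives a = αR, so f = (I/R²)a = M a.
Substituting: Mg sinθ = (1 + 1.000)Ma, so a = g sinθ/(1 + 1.000) = (9.8) sin 15.8° / 2.000 = 1.334 m/s².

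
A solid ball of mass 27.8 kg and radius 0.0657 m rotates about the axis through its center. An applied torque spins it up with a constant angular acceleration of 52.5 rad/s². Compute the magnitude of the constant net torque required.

I = (2/5)MR² = (2/5)(27.8)(0.0657)² = 0.04800 kg·m².
τ = Iα = (0.04800)(52.50) = 2.520 N·m.

τ ≈ 2.52 N·m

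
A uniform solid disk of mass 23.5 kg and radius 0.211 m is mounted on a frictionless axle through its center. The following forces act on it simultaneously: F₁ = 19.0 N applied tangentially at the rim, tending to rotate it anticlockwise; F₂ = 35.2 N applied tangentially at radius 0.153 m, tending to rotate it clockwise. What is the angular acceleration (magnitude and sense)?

I = ½MR² = (1/2)(23.5)(0.211)² = 0.5231 kg·m².
Taking anticlockwise as positive: τ₁ = +(19.0)(0.211) = +4.009 N·m; τ₂ = −(35.2)(0.153) = −5.386 N·m.
Net torque τ = -1.377 N·m.
α = τ/I = -1.377/0.5231 = -2.632 rad/s².

α ≈ 2.63 rad/s², clockwise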